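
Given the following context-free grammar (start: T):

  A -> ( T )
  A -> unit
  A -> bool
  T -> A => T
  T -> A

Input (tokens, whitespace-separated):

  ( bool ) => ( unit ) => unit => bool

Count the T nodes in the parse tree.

[T [A ( [T [A bool]] )] => [T [A ( [T [A unit]] )] => [T [A unit] => [T [A bool]]]]]

6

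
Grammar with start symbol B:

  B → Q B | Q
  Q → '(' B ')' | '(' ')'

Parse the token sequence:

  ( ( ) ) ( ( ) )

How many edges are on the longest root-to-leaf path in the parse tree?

[B [Q ( [B [Q ( )]] )] [B [Q ( [B [Q ( )]] )]]]

5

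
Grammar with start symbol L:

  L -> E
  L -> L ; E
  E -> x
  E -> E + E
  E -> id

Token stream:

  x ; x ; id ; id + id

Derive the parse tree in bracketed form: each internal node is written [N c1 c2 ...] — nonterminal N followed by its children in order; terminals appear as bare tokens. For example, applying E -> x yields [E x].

L
L ; E
L ; E ; E
L ; E ; E ; E
E ; E ; E ; E
x ; E ; E ; E
x ; x ; E ; E
x ; x ; id ; E
x ; x ; id ; E + E
x ; x ; id ; id + E
x ; x ; id ; id + id

[L [L [L [L [E x]] ; [E x]] ; [E id]] ; [E [E id] + [E id]]]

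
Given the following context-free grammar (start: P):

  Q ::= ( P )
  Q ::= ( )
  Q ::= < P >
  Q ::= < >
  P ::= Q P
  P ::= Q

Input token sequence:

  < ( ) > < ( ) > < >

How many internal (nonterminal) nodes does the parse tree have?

[P [Q < [P [Q ( )]] >] [P [Q < [P [Q ( )]] >] [P [Q < >]]]]

10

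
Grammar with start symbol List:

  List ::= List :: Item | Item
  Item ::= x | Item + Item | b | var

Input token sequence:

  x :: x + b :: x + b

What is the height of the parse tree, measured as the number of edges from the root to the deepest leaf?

4

[List [List [List [Item x]] :: [Item [Item x] + [Item b]]] :: [Item [Item x] + [Item b]]]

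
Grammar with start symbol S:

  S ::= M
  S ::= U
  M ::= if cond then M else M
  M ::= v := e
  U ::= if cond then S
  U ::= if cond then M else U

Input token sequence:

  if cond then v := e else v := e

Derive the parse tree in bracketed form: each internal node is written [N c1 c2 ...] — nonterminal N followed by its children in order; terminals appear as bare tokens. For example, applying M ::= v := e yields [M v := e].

[S [M if cond then [M v := e] else [M v := e]]]

S
M
if cond then M else M
if cond then v := e else M
if cond then v := e else v := e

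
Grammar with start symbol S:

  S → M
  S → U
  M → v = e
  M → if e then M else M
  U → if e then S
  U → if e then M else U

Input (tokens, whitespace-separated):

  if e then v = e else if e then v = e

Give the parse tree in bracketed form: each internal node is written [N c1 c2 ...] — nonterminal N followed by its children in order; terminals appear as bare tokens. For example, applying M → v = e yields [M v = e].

S
U
if e then M else U
if e then v = e else U
if e then v = e else if e then S
if e then v = e else if e then M
if e then v = e else if e then v = e

[S [U if e then [M v = e] else [U if e then [S [M v = e]]]]]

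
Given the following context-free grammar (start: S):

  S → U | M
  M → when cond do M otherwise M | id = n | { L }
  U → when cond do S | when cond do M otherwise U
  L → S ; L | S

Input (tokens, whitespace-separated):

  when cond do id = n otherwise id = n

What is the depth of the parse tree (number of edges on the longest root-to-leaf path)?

[S [M when cond do [M id = n] otherwise [M id = n]]]

3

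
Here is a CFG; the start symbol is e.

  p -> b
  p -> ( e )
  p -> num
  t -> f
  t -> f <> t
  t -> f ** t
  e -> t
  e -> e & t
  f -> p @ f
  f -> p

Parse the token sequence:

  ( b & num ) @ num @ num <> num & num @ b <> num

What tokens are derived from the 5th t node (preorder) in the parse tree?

num @ b <> num

[e [e [t [f [p ( [e [e [t [f [p b]]]] & [t [f [p num]]]] )] @ [f [p num] @ [f [p num]]]] <> [t [f [p num]]]]] & [t [f [p num] @ [f [p b]]] <> [t [f [p num]]]]]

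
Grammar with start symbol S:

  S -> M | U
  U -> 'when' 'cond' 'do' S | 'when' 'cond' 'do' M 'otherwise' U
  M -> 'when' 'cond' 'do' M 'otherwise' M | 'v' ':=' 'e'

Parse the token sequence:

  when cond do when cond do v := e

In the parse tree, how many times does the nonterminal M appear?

[S [U when cond do [S [U when cond do [S [M v := e]]]]]]

1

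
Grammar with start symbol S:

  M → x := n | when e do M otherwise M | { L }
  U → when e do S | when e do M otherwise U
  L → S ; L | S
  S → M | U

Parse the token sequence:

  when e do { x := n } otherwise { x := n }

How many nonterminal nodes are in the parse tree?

[S [M when e do [M { [L [S [M x := n]]] }] otherwise [M { [L [S [M x := n]]] }]]]

10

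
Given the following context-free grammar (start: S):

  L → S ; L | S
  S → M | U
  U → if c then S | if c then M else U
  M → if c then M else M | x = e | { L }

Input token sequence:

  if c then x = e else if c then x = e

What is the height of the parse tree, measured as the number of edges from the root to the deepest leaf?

[S [U if c then [M x = e] else [U if c then [S [M x = e]]]]]

5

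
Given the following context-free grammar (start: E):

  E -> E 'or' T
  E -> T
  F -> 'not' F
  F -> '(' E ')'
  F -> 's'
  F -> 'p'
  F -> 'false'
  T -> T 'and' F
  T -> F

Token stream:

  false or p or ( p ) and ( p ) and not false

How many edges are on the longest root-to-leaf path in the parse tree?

[E [E [E [T [F false]]] or [T [F p]]] or [T [T [T [F ( [E [T [F p]]] )]] and [F ( [E [T [F p]]] )]] and [F not [F false]]]]

8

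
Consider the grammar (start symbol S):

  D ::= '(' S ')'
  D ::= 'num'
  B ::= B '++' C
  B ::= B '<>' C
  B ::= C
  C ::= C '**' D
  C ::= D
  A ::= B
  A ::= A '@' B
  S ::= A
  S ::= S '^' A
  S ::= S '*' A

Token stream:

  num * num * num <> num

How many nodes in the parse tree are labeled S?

[S [S [S [A [B [C [D num]]]]] * [A [B [C [D num]]]]] * [A [B [B [C [D num]]] <> [C [D num]]]]]

3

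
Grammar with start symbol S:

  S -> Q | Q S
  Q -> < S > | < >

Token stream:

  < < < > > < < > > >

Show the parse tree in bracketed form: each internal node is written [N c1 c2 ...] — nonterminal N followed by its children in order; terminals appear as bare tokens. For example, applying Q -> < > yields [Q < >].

[S [Q < [S [Q < [S [Q < >]] >] [S [Q < [S [Q < >]] >]]] >]]

S
Q
< S >
< Q S >
< < S > S >
< < Q > S >
< < < > > S >
< < < > > Q >
< < < > > < S > >
< < < > > < Q > >
< < < > > < < > > >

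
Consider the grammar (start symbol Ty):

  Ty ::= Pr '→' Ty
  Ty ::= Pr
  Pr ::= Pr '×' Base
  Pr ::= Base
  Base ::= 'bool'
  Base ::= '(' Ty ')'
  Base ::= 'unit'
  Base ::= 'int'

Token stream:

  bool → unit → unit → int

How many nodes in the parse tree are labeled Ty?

4

[Ty [Pr [Base bool]] → [Ty [Pr [Base unit]] → [Ty [Pr [Base unit]] → [Ty [Pr [Base int]]]]]]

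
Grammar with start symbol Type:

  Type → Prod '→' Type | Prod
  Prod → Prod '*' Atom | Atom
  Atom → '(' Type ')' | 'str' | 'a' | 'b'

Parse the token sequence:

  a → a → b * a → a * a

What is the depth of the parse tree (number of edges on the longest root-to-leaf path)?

7

[Type [Prod [Atom a]] → [Type [Prod [Atom a]] → [Type [Prod [Prod [Atom b]] * [Atom a]] → [Type [Prod [Prod [Atom a]] * [Atom a]]]]]]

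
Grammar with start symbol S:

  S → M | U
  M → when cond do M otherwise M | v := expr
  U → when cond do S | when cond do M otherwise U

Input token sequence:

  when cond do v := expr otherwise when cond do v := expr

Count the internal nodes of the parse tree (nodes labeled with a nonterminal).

6

[S [U when cond do [M v := expr] otherwise [U when cond do [S [M v := expr]]]]]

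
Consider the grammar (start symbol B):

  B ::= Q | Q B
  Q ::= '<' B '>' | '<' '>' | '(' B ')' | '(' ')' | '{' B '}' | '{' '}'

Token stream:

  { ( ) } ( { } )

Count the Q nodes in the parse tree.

[B [Q { [B [Q ( )]] }] [B [Q ( [B [Q { }]] )]]]

4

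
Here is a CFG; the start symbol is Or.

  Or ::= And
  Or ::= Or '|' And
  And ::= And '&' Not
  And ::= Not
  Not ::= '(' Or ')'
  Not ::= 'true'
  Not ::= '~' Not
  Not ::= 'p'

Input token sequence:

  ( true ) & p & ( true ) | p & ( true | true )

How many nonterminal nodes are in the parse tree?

[Or [Or [And [And [And [Not ( [Or [And [Not true]]] )]] & [Not p]] & [Not ( [Or [And [Not true]]] )]]] | [And [And [Not p]] & [Not ( [Or [Or [And [Not true]]] | [And [Not true]]] )]]]

24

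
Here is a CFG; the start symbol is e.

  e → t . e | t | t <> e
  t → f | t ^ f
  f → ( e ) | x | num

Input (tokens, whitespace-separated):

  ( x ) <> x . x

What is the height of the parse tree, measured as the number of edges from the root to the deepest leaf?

[e [t [f ( [e [t [f x]]] )]] <> [e [t [f x]] . [e [t [f x]]]]]

6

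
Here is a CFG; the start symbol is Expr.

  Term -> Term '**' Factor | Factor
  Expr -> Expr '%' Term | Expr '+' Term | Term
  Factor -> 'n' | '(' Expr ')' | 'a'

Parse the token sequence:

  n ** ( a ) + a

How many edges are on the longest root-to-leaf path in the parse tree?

[Expr [Expr [Term [Term [Factor n]] ** [Factor ( [Expr [Term [Factor a]]] )]]] + [Term [Factor a]]]

7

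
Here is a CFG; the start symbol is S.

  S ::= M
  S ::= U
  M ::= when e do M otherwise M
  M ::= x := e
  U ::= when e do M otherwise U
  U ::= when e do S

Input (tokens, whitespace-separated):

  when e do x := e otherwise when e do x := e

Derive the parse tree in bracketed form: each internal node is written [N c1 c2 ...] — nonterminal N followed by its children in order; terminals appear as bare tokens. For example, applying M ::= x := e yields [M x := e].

[S [U when e do [M x := e] otherwise [U when e do [S [M x := e]]]]]

S
U
when e do M otherwise U
when e do x := e otherwise U
when e do x := e otherwise when e do S
when e do x := e otherwise when e do M
when e do x := e otherwise when e do x := e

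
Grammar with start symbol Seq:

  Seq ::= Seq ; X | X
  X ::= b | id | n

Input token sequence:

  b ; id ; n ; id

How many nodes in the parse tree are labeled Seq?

[Seq [Seq [Seq [Seq [X b]] ; [X id]] ; [X n]] ; [X id]]

4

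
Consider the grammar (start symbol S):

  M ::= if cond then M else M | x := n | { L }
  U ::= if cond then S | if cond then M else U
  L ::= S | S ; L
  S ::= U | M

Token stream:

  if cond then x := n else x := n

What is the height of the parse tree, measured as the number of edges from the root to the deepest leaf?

[S [M if cond then [M x := n] else [M x := n]]]

3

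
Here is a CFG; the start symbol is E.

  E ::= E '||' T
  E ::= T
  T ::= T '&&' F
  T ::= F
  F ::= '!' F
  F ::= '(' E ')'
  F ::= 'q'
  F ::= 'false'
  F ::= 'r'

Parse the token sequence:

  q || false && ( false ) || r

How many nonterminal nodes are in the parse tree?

[E [E [E [T [F q]]] || [T [T [F false]] && [F ( [E [T [F false]]] )]]] || [T [F r]]]

14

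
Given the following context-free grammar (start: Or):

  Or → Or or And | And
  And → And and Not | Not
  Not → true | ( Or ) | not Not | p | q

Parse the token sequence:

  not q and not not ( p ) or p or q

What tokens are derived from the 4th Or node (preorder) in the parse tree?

p

[Or [Or [Or [And [And [Not not [Not q]]] and [Not not [Not not [Not ( [Or [And [Not p]]] )]]]]] or [And [Not p]]] or [And [Not q]]]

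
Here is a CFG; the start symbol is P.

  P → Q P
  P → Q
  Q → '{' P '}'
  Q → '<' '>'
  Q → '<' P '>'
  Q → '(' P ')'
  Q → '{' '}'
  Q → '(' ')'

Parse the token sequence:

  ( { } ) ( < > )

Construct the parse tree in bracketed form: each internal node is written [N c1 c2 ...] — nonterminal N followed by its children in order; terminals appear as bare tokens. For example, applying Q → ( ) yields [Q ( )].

P
Q P
( P ) P
( Q ) P
( { } ) P
( { } ) Q
( { } ) ( P )
( { } ) ( Q )
( { } ) ( < > )

[P [Q ( [P [Q { }]] )] [P [Q ( [P [Q < >]] )]]]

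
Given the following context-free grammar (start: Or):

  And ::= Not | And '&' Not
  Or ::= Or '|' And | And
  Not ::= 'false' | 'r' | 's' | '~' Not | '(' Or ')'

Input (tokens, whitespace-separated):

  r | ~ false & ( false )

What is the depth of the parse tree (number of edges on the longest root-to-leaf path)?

[Or [Or [And [Not r]]] | [And [And [Not ~ [Not false]]] & [Not ( [Or [And [Not false]]] )]]]

6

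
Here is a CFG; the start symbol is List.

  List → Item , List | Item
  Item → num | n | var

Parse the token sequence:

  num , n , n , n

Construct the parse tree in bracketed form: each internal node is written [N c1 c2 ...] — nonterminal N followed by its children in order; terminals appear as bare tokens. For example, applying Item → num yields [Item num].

List
Item , List
num , List
num , Item , List
num , n , List
num , n , Item , List
num , n , n , List
num , n , n , Item
num , n , n , n

[List [Item num] , [List [Item n] , [List [Item n] , [List [Item n]]]]]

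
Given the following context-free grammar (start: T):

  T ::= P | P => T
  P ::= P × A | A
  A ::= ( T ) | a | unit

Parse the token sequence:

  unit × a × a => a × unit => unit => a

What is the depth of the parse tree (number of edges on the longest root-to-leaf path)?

[T [P [P [P [A unit]] × [A a]] × [A a]] => [T [P [P [A a]] × [A unit]] => [T [P [A unit]] => [T [P [A a]]]]]]

6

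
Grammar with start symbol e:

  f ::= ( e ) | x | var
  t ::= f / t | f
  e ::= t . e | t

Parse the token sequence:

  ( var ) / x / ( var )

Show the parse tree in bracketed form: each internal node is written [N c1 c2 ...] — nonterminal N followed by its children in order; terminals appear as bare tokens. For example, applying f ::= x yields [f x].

e
t
f / t
( e ) / t
( t ) / t
( f ) / t
( var ) / t
( var ) / f / t
( var ) / x / t
( var ) / x / f
( var ) / x / ( e )
( var ) / x / ( t )
( var ) / x / ( f )
( var ) / x / ( var )

[e [t [f ( [e [t [f var]]] )] / [t [f x] / [t [f ( [e [t [f var]]] )]]]]]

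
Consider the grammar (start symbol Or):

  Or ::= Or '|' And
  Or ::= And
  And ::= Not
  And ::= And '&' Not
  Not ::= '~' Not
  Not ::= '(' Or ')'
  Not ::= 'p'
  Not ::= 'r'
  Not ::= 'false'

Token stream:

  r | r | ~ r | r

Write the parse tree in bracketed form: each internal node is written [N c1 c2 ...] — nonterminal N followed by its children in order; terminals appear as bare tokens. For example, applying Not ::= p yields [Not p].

[Or [Or [Or [Or [And [Not r]]] | [And [Not r]]] | [And [Not ~ [Not r]]]] | [And [Not r]]]

Or
Or | And
Or | And | And
Or | And | And | And
And | And | And | And
Not | And | And | And
r | And | And | And
r | Not | And | And
r | r | And | And
r | r | Not | And
r | r | ~ Not | And
r | r | ~ r | And
r | r | ~ r | Not
r | r | ~ r | r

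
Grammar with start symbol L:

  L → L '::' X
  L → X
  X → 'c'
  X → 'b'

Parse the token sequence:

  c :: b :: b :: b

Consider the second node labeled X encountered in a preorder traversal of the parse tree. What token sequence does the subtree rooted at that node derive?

[L [L [L [L [X c]] :: [X b]] :: [X b]] :: [X b]]

b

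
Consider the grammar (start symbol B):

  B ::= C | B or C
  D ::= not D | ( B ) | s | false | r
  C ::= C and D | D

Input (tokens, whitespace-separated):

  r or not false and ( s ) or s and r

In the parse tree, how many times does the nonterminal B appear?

[B [B [B [C [D r]]] or [C [C [D not [D false]]] and [D ( [B [C [D s]]] )]]] or [C [C [D s]] and [D r]]]

4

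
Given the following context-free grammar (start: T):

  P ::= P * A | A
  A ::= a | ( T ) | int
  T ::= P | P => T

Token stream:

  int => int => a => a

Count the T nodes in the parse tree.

[T [P [A int]] => [T [P [A int]] => [T [P [A a]] => [T [P [A a]]]]]]

4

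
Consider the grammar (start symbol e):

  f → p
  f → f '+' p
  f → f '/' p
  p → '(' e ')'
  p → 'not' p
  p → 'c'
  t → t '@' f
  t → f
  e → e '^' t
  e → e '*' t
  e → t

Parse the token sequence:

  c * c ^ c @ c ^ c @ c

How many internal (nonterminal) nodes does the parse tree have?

[e [e [e [e [t [f [p c]]]] * [t [f [p c]]]] ^ [t [t [f [p c]]] @ [f [p c]]]] ^ [t [t [f [p c]]] @ [f [p c]]]]

22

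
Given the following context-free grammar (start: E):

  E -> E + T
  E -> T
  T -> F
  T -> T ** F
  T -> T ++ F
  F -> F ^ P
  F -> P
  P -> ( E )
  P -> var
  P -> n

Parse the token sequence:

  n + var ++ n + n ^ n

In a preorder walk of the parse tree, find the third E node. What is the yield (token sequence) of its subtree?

n

[E [E [E [T [F [P n]]]] + [T [T [F [P var]]] ++ [F [P n]]]] + [T [F [F [P n]] ^ [P n]]]]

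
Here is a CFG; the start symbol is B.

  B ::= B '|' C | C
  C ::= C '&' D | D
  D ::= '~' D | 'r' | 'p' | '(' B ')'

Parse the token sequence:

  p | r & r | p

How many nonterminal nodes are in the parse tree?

11

[B [B [B [C [D p]]] | [C [C [D r]] & [D r]]] | [C [D p]]]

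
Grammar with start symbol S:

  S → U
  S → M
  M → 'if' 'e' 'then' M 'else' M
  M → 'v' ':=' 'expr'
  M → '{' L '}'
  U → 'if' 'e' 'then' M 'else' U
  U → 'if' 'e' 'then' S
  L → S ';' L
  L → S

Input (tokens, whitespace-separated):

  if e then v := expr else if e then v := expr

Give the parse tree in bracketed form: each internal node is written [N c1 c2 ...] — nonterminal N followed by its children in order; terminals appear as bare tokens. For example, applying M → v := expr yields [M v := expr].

S
U
if e then M else U
if e then v := expr else U
if e then v := expr else if e then S
if e then v := expr else if e then M
if e then v := expr else if e then v := expr

[S [U if e then [M v := expr] else [U if e then [S [M v := expr]]]]]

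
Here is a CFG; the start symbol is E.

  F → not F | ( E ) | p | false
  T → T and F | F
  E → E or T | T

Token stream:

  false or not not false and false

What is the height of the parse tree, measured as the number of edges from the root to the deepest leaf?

6

[E [E [T [F false]]] or [T [T [F not [F not [F false]]]] and [F false]]]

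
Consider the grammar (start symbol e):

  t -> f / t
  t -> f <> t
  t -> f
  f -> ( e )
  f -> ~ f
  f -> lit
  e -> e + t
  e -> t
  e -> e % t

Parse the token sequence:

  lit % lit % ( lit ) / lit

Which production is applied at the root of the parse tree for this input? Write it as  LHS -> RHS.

[e [e [e [t [f lit]]] % [t [f lit]]] % [t [f ( [e [t [f lit]]] )] / [t [f lit]]]]

e -> e % t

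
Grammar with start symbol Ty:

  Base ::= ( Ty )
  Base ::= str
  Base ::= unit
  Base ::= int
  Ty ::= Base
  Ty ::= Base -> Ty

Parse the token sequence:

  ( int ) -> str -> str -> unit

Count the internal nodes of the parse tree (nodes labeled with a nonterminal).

10

[Ty [Base ( [Ty [Base int]] )] -> [Ty [Base str] -> [Ty [Base str] -> [Ty [Base unit]]]]]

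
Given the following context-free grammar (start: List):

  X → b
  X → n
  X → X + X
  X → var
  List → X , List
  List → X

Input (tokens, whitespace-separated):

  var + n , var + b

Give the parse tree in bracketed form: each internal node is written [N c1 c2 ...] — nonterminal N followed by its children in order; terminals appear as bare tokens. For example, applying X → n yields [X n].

List
X , List
X + X , List
var + X , List
var + n , List
var + n , X
var + n , X + X
var + n , var + X
var + n , var + b

[List [X [X var] + [X n]] , [List [X [X var] + [X b]]]]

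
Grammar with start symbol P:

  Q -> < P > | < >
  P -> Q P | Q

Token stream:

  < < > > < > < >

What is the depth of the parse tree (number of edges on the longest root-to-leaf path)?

[P [Q < [P [Q < >]] >] [P [Q < >] [P [Q < >]]]]

4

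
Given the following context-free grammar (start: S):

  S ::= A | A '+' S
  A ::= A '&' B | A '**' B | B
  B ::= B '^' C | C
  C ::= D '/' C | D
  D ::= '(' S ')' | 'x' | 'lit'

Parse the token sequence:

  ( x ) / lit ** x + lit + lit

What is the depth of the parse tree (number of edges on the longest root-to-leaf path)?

11

[S [A [A [B [C [D ( [S [A [B [C [D x]]]]] )] / [C [D lit]]]]] ** [B [C [D x]]]] + [S [A [B [C [D lit]]]] + [S [A [B [C [D lit]]]]]]]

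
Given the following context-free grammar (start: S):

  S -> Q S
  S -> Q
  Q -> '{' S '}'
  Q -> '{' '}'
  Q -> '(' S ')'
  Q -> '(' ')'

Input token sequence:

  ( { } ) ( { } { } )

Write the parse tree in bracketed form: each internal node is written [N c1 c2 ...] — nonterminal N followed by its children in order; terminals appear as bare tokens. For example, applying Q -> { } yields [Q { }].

[S [Q ( [S [Q { }]] )] [S [Q ( [S [Q { }] [S [Q { }]]] )]]]

S
Q S
( S ) S
( Q ) S
( { } ) S
( { } ) Q
( { } ) ( S )
( { } ) ( Q S )
( { } ) ( { } S )
( { } ) ( { } Q )
( { } ) ( { } { } )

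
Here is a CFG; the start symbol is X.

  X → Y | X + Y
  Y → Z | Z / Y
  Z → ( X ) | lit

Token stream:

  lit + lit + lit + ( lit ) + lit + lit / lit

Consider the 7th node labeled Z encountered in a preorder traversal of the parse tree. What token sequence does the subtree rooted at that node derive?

[X [X [X [X [X [X [Y [Z lit]]] + [Y [Z lit]]] + [Y [Z lit]]] + [Y [Z ( [X [Y [Z lit]]] )]]] + [Y [Z lit]]] + [Y [Z lit] / [Y [Z lit]]]]

lit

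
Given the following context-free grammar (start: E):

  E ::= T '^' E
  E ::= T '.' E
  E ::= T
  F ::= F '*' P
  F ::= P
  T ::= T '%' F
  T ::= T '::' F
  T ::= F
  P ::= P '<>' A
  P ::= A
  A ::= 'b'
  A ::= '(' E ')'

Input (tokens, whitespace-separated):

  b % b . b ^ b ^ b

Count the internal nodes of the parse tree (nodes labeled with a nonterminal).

24

[E [T [T [F [P [A b]]]] % [F [P [A b]]]] . [E [T [F [P [A b]]]] ^ [E [T [F [P [A b]]]] ^ [E [T [F [P [A b]]]]]]]]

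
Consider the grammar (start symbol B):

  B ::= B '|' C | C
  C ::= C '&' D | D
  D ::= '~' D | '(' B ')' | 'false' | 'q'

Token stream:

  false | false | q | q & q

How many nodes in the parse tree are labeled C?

5

[B [B [B [B [C [D false]]] | [C [D false]]] | [C [D q]]] | [C [C [D q]] & [D q]]]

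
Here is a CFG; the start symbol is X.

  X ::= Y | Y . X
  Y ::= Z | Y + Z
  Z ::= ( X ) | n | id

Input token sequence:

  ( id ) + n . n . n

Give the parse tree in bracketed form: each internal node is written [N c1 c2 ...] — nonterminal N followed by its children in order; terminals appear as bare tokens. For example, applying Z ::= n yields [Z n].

[X [Y [Y [Z ( [X [Y [Z id]]] )]] + [Z n]] . [X [Y [Z n]] . [X [Y [Z n]]]]]

X
Y . X
Y + Z . X
Z + Z . X
( X ) + Z . X
( Y ) + Z . X
( Z ) + Z . X
( id ) + Z . X
( id ) + n . X
( id ) + n . Y . X
( id ) + n . Z . X
( id ) + n . n . X
( id ) + n . n . Y
( id ) + n . n . Z
( id ) + n . n . n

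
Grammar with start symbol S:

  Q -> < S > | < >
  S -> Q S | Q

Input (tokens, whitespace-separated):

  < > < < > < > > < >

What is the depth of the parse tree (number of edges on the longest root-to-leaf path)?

[S [Q < >] [S [Q < [S [Q < >] [S [Q < >]]] >] [S [Q < >]]]]

6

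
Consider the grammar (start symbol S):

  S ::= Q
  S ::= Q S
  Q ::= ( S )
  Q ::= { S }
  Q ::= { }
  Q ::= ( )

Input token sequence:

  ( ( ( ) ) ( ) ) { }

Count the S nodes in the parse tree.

[S [Q ( [S [Q ( [S [Q ( )]] )] [S [Q ( )]]] )] [S [Q { }]]]

5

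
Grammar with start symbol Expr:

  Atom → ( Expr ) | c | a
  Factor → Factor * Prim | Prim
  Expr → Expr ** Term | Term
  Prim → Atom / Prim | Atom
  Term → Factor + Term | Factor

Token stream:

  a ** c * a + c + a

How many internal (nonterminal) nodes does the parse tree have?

21

[Expr [Expr [Term [Factor [Prim [Atom a]]]]] ** [Term [Factor [Factor [Prim [Atom c]]] * [Prim [Atom a]]] + [Term [Factor [Prim [Atom c]]] + [Term [Factor [Prim [Atom a]]]]]]]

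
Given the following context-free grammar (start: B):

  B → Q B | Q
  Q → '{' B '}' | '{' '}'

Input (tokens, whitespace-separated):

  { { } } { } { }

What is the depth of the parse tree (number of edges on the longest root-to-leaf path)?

[B [Q { [B [Q { }]] }] [B [Q { }] [B [Q { }]]]]

4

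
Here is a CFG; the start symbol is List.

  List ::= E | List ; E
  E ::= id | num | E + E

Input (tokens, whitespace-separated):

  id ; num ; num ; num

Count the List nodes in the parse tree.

[List [List [List [List [E id]] ; [E num]] ; [E num]] ; [E num]]

4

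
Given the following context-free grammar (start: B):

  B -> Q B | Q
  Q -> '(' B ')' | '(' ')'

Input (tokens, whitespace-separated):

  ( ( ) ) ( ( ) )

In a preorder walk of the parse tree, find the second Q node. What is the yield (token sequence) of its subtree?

[B [Q ( [B [Q ( )]] )] [B [Q ( [B [Q ( )]] )]]]

( )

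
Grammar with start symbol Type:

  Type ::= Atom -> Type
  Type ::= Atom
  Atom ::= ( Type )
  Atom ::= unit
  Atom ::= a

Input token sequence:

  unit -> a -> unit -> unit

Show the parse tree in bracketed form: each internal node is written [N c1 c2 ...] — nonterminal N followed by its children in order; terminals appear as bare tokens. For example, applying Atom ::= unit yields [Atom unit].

Type
Atom -> Type
unit -> Type
unit -> Atom -> Type
unit -> a -> Type
unit -> a -> Atom -> Type
unit -> a -> unit -> Type
unit -> a -> unit -> Atom
unit -> a -> unit -> unit

[Type [Atom unit] -> [Type [Atom a] -> [Type [Atom unit] -> [Type [Atom unit]]]]]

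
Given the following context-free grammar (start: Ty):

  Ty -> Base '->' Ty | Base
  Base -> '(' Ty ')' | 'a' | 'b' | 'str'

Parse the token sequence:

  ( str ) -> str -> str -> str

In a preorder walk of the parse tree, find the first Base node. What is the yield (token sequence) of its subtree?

[Ty [Base ( [Ty [Base str]] )] -> [Ty [Base str] -> [Ty [Base str] -> [Ty [Base str]]]]]

( str )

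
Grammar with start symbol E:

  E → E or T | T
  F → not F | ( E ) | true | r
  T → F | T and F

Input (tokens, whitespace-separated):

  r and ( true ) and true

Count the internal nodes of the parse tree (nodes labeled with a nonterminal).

[E [T [T [T [F r]] and [F ( [E [T [F true]]] )]] and [F true]]]

10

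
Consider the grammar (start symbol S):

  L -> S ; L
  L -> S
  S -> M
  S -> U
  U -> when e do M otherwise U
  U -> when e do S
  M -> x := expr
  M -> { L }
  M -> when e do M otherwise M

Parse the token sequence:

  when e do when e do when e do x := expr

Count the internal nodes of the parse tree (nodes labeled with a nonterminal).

[S [U when e do [S [U when e do [S [U when e do [S [M x := expr]]]]]]]]

8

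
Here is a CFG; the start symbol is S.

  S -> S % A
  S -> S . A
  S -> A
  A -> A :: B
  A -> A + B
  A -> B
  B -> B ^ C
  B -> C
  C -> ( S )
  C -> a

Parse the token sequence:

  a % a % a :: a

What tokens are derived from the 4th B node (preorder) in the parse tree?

[S [S [S [A [B [C a]]]] % [A [B [C a]]]] % [A [A [B [C a]]] :: [B [C a]]]]

a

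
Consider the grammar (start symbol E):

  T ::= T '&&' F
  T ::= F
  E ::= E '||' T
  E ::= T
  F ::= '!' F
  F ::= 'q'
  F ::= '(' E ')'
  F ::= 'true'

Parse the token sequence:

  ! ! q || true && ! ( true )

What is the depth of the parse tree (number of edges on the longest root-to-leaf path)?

7

[E [E [T [F ! [F ! [F q]]]]] || [T [T [F true]] && [F ! [F ( [E [T [F true]]] )]]]]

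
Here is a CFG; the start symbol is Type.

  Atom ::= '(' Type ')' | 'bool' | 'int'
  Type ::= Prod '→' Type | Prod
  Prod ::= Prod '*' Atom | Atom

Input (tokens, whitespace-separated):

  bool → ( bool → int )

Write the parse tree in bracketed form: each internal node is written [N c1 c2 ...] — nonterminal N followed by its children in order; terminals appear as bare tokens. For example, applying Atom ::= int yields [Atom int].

[Type [Prod [Atom bool]] → [Type [Prod [Atom ( [Type [Prod [Atom bool]] → [Type [Prod [Atom int]]]] )]]]]

Type
Prod → Type
Atom → Type
bool → Type
bool → Prod
bool → Atom
bool → ( Type )
bool → ( Prod → Type )
bool → ( Atom → Type )
bool → ( bool → Type )
bool → ( bool → Prod )
bool → ( bool → Atom )
bool → ( bool → int )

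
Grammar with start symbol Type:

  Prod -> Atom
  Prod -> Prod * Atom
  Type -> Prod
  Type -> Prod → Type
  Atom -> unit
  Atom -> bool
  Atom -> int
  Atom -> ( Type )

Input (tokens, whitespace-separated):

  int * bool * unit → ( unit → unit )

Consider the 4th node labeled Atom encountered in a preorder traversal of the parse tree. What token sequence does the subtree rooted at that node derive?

( unit → unit )

[Type [Prod [Prod [Prod [Atom int]] * [Atom bool]] * [Atom unit]] → [Type [Prod [Atom ( [Type [Prod [Atom unit]] → [Type [Prod [Atom unit]]]] )]]]]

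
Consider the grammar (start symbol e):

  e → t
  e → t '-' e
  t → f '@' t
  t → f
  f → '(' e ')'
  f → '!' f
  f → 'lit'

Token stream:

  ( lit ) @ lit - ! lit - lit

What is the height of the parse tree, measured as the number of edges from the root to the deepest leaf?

6

[e [t [f ( [e [t [f lit]]] )] @ [t [f lit]]] - [e [t [f ! [f lit]]] - [e [t [f lit]]]]]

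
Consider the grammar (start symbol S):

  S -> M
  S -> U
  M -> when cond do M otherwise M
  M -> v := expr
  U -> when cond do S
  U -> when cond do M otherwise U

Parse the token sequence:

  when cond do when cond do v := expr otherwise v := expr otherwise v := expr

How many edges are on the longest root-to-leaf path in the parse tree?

4

[S [M when cond do [M when cond do [M v := expr] otherwise [M v := expr]] otherwise [M v := expr]]]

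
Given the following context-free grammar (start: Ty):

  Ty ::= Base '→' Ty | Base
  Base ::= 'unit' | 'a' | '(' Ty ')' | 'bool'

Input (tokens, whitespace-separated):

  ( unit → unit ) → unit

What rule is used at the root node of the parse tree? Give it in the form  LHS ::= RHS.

[Ty [Base ( [Ty [Base unit] → [Ty [Base unit]]] )] → [Ty [Base unit]]]

Ty ::= Base '→' Ty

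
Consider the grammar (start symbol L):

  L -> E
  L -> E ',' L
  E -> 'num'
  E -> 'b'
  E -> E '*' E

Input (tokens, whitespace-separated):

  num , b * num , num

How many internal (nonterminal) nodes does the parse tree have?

[L [E num] , [L [E [E b] * [E num]] , [L [E num]]]]

8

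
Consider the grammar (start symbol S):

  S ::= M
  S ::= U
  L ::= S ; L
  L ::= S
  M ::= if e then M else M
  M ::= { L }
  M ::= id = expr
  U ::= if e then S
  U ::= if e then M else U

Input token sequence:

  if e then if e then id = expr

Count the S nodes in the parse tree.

[S [U if e then [S [U if e then [S [M id = expr]]]]]]

3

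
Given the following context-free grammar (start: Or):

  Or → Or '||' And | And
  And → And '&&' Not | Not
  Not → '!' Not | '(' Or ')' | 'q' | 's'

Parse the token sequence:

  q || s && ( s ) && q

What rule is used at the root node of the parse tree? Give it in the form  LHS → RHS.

[Or [Or [And [Not q]]] || [And [And [And [Not s]] && [Not ( [Or [And [Not s]]] )]] && [Not q]]]

Or → Or '||' And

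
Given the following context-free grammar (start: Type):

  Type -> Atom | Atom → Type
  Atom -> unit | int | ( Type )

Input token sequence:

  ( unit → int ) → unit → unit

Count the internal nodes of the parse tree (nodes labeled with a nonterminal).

[Type [Atom ( [Type [Atom unit] → [Type [Atom int]]] )] → [Type [Atom unit] → [Type [Atom unit]]]]

10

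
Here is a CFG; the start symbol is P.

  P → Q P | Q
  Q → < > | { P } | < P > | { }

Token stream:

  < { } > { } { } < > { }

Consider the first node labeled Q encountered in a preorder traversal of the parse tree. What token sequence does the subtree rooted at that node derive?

< { } >

[P [Q < [P [Q { }]] >] [P [Q { }] [P [Q { }] [P [Q < >] [P [Q { }]]]]]]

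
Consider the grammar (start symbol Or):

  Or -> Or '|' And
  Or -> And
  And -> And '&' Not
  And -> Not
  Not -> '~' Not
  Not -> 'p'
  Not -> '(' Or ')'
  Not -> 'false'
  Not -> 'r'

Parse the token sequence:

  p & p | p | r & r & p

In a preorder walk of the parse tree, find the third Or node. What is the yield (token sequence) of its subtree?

p & p

[Or [Or [Or [And [And [Not p]] & [Not p]]] | [And [Not p]]] | [And [And [And [Not r]] & [Not r]] & [Not p]]]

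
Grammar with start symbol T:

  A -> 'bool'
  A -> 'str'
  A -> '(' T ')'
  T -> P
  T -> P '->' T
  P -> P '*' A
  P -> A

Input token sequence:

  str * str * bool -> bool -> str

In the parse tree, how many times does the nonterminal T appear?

3

[T [P [P [P [A str]] * [A str]] * [A bool]] -> [T [P [A bool]] -> [T [P [A str]]]]]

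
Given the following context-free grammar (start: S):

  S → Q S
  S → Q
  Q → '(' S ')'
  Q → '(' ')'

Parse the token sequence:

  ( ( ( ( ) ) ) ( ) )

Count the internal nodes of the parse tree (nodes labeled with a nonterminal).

[S [Q ( [S [Q ( [S [Q ( [S [Q ( )]] )]] )] [S [Q ( )]]] )]]

10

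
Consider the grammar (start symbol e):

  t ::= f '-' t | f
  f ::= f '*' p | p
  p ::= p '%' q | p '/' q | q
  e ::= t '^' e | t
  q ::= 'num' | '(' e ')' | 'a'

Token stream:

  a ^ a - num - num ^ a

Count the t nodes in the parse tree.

[e [t [f [p [q a]]]] ^ [e [t [f [p [q a]]] - [t [f [p [q num]]] - [t [f [p [q num]]]]]] ^ [e [t [f [p [q a]]]]]]]

5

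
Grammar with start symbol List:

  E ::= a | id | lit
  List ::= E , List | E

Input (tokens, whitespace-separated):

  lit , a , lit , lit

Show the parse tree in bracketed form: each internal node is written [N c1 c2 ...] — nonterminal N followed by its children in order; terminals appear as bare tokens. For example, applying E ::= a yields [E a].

[List [E lit] , [List [E a] , [List [E lit] , [List [E lit]]]]]

List
E , List
lit , List
lit , E , List
lit , a , List
lit , a , E , List
lit , a , lit , List
lit , a , lit , E
lit , a , lit , lit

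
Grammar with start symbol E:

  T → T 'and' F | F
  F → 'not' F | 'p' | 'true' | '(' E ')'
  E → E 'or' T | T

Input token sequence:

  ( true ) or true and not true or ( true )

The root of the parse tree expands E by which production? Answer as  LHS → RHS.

[E [E [E [T [F ( [E [T [F true]]] )]]] or [T [T [F true]] and [F not [F true]]]] or [T [F ( [E [T [F true]]] )]]]

E → E 'or' T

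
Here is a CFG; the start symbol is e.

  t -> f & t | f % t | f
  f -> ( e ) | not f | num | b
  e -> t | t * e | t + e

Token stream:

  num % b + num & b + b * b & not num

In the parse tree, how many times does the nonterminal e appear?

[e [t [f num] % [t [f b]]] + [e [t [f num] & [t [f b]]] + [e [t [f b]] * [e [t [f b] & [t [f not [f num]]]]]]]]

4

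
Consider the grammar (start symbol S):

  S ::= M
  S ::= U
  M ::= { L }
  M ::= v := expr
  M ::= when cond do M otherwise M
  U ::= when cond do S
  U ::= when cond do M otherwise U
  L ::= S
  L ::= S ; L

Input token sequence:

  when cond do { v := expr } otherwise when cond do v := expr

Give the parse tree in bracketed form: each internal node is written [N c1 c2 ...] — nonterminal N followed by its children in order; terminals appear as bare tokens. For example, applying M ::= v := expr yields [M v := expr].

[S [U when cond do [M { [L [S [M v := expr]]] }] otherwise [U when cond do [S [M v := expr]]]]]

S
U
when cond do M otherwise U
when cond do { L } otherwise U
when cond do { S } otherwise U
when cond do { M } otherwise U
when cond do { v := expr } otherwise U
when cond do { v := expr } otherwise when cond do S
when cond do { v := expr } otherwise when cond do M
when cond do { v := expr } otherwise when cond do v := expr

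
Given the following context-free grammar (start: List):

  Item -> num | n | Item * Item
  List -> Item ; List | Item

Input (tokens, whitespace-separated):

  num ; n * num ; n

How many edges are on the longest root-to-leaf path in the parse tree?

4

[List [Item num] ; [List [Item [Item n] * [Item num]] ; [List [Item n]]]]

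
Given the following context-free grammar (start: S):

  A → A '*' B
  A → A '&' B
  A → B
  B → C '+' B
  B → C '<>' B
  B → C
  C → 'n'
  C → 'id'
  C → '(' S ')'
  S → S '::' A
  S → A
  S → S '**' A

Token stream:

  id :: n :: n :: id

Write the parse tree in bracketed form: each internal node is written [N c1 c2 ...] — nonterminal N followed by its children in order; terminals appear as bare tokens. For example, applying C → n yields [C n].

[S [S [S [S [A [B [C id]]]] :: [A [B [C n]]]] :: [A [B [C n]]]] :: [A [B [C id]]]]

S
S :: A
S :: A :: A
S :: A :: A :: A
A :: A :: A :: A
B :: A :: A :: A
C :: A :: A :: A
id :: A :: A :: A
id :: B :: A :: A
id :: C :: A :: A
id :: n :: A :: A
id :: n :: B :: A
id :: n :: C :: A
id :: n :: n :: A
id :: n :: n :: B
id :: n :: n :: C
id :: n :: n :: id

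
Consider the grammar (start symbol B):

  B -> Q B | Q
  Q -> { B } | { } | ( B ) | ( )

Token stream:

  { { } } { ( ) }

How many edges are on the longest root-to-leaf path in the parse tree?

[B [Q { [B [Q { }]] }] [B [Q { [B [Q ( )]] }]]]

5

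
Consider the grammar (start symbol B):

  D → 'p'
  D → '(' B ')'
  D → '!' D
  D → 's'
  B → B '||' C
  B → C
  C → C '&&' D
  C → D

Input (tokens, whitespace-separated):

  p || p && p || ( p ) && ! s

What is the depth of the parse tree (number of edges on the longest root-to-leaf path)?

[B [B [B [C [D p]]] || [C [C [D p]] && [D p]]] || [C [C [D ( [B [C [D p]]] )]] && [D ! [D s]]]]

7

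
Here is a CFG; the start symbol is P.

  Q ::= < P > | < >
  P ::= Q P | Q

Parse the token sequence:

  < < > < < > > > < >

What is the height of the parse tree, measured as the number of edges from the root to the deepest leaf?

[P [Q < [P [Q < >] [P [Q < [P [Q < >]] >]]] >] [P [Q < >]]]

7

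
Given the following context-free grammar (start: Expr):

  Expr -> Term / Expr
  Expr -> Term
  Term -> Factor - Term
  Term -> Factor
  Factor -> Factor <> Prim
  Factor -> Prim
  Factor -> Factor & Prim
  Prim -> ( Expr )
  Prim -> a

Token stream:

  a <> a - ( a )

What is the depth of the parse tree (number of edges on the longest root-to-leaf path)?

[Expr [Term [Factor [Factor [Prim a]] <> [Prim a]] - [Term [Factor [Prim ( [Expr [Term [Factor [Prim a]]]] )]]]]]

9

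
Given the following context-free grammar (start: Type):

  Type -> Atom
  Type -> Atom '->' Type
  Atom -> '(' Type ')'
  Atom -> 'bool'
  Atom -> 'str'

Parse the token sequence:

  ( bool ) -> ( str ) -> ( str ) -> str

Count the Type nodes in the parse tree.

7

[Type [Atom ( [Type [Atom bool]] )] -> [Type [Atom ( [Type [Atom str]] )] -> [Type [Atom ( [Type [Atom str]] )] -> [Type [Atom str]]]]]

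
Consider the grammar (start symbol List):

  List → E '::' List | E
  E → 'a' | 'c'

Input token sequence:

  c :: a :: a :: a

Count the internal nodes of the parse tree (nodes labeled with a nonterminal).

[List [E c] :: [List [E a] :: [List [E a] :: [List [E a]]]]]

8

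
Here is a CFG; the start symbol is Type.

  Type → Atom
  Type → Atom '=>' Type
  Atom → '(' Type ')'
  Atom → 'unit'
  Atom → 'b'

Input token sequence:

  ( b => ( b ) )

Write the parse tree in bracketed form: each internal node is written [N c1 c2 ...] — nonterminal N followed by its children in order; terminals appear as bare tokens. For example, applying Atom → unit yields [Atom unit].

Type
Atom
( Type )
( Atom => Type )
( b => Type )
( b => Atom )
( b => ( Type ) )
( b => ( Atom ) )
( b => ( b ) )

[Type [Atom ( [Type [Atom b] => [Type [Atom ( [Type [Atom b]] )]]] )]]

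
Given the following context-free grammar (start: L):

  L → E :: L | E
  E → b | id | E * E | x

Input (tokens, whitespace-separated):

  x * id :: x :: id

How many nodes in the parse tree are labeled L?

3

[L [E [E x] * [E id]] :: [L [E x] :: [L [E id]]]]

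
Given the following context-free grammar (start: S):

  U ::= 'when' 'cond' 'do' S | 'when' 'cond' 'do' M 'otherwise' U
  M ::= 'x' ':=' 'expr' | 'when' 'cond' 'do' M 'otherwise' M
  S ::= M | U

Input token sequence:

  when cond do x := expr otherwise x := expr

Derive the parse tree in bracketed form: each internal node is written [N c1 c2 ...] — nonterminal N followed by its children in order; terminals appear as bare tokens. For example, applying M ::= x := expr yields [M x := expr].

S
M
when cond do M otherwise M
when cond do x := expr otherwise M
when cond do x := expr otherwise x := expr

[S [M when cond do [M x := expr] otherwise [M x := expr]]]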